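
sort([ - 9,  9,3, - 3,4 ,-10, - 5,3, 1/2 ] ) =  [ - 10,  -  9, - 5 , - 3,1/2 , 3, 3, 4,9]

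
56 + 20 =76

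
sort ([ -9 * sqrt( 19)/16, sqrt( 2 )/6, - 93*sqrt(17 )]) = [-93*sqrt(17), - 9*sqrt(19) /16, sqrt( 2) /6 ] 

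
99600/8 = 12450= 12450.00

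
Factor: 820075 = 5^2*32803^1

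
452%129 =65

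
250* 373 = 93250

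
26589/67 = 26589/67 = 396.85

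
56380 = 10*5638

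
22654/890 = 25+202/445 = 25.45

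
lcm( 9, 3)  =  9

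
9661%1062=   103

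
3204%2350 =854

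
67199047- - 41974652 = 109173699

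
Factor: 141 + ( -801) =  - 2^2 * 3^1*5^1 * 11^1 = -660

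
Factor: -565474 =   -  2^1*7^1 * 13^2*239^1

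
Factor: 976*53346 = 52065696 = 2^5*3^1*17^1 * 61^1* 523^1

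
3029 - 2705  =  324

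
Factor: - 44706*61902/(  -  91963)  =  2767390812/91963=2^2*3^3*19^1*41^( - 1 )*181^1 * 2243^( - 1 )*7451^1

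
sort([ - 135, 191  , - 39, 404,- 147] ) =[ - 147, - 135, - 39,  191, 404]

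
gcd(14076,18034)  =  2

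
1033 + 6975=8008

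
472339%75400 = 19939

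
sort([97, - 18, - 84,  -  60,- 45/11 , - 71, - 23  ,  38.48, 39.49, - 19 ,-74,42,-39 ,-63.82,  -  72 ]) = [  -  84,-74, - 72, - 71, - 63.82, -60,  -  39,-23, - 19 , - 18, - 45/11, 38.48 , 39.49, 42,97 ]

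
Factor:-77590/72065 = -15518/14413 = - 2^1*7^ ( - 1 )*29^( - 1) * 71^( - 1 ) * 7759^1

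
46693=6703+39990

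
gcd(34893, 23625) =9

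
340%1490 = 340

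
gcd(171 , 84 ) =3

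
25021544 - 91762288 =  - 66740744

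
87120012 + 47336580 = 134456592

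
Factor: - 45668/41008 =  - 49/44 = - 2^( - 2)*7^2*11^( - 1)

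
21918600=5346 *4100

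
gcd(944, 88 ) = 8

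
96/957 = 32/319   =  0.10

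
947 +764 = 1711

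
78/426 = 13/71 = 0.18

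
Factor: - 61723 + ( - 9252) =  - 5^2*17^1 * 167^1 = - 70975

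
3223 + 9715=12938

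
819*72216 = 59144904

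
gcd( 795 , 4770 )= 795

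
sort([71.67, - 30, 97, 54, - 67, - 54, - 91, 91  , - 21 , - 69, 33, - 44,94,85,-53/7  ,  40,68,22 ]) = [-91, - 69, - 67, - 54, - 44, - 30 ,-21, - 53/7, 22, 33, 40,54 , 68, 71.67, 85, 91, 94, 97 ] 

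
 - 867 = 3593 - 4460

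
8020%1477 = 635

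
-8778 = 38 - 8816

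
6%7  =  6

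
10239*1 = 10239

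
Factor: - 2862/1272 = - 9/4 = -2^(-2 )*3^2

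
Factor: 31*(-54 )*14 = -2^2*3^3*7^1*31^1 = - 23436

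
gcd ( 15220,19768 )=4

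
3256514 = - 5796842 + 9053356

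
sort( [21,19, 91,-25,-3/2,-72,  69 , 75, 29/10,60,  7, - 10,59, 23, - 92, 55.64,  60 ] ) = [-92,-72, - 25, - 10,-3/2, 29/10, 7,  19,21,23 , 55.64, 59, 60,60 , 69, 75 , 91 ] 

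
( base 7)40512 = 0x2682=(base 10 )9858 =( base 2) 10011010000010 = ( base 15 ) 2dc3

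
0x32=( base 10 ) 50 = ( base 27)1N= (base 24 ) 22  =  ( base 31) 1j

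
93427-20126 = 73301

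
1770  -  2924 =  - 1154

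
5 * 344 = 1720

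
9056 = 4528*2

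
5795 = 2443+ 3352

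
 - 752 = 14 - 766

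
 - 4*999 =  - 3996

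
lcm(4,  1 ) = 4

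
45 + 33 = 78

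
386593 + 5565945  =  5952538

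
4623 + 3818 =8441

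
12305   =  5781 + 6524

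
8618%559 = 233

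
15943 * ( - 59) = -940637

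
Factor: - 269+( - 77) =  - 2^1 * 173^1 =- 346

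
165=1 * 165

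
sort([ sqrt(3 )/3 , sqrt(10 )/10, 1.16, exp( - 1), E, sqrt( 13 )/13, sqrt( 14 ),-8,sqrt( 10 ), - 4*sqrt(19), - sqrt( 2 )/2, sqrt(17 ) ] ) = [ - 4 *sqrt(19 ), - 8, - sqrt( 2 )/2,  sqrt( 13)/13,sqrt ( 10)/10 , exp( - 1),  sqrt ( 3 )/3,1.16, E,sqrt( 10) , sqrt( 14), sqrt (17)] 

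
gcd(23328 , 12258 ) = 54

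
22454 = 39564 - 17110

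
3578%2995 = 583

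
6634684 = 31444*211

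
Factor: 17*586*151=1504262=   2^1*17^1*151^1*293^1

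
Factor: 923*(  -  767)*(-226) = 2^1*13^2 * 59^1*71^1*113^1 =159994666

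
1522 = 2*761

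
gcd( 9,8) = 1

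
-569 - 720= - 1289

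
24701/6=24701/6=4116.83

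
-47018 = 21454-68472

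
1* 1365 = 1365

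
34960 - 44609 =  - 9649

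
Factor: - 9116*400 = - 2^6 * 5^2*43^1*53^1 = - 3646400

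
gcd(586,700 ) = 2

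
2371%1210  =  1161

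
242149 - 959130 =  - 716981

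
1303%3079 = 1303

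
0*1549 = 0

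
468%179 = 110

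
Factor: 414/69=2^1*3^1 = 6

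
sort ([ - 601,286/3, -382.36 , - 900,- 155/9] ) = [ - 900 ,-601, - 382.36, - 155/9 , 286/3]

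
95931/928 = 103 + 347/928=103.37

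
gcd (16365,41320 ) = 5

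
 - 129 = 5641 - 5770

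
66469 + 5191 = 71660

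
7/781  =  7/781 = 0.01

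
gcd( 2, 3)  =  1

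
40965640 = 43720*937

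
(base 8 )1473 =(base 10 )827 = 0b1100111011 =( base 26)15l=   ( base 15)3A2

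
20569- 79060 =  - 58491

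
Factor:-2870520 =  - 2^3*3^1*5^1*19^1*1259^1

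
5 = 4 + 1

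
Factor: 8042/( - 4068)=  - 2^ ( - 1 )*3^( - 2 )*113^( - 1 ) * 4021^1 = - 4021/2034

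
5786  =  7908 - 2122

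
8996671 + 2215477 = 11212148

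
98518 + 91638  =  190156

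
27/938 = 27/938 = 0.03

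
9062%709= 554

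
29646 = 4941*6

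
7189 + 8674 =15863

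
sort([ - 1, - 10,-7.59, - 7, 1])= [-10, - 7.59, - 7, - 1, 1 ]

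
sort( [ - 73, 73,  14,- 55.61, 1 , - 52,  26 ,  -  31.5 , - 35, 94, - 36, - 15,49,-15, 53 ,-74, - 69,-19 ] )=[ - 74,- 73, - 69, - 55.61,-52 , - 36, - 35 , - 31.5, - 19, - 15, - 15,  1,14, 26, 49,53, 73, 94 ]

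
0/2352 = 0 = 0.00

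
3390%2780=610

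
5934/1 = 5934 = 5934.00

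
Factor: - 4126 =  - 2^1*2063^1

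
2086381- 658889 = 1427492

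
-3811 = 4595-8406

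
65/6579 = 65/6579 = 0.01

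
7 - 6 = 1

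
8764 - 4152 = 4612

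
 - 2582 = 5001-7583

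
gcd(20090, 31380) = 10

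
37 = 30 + 7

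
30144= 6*5024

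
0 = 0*632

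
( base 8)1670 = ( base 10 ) 952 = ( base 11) 796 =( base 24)1fg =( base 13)583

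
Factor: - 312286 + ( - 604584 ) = -916870 = -2^1*5^1*277^1*331^1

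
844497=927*911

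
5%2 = 1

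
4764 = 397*12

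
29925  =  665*45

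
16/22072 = 2/2759 =0.00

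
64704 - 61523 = 3181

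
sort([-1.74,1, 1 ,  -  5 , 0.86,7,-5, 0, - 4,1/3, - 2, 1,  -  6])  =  [ - 6, - 5, - 5, - 4,  -  2,-1.74, 0,  1/3, 0.86, 1, 1, 1,7] 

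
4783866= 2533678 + 2250188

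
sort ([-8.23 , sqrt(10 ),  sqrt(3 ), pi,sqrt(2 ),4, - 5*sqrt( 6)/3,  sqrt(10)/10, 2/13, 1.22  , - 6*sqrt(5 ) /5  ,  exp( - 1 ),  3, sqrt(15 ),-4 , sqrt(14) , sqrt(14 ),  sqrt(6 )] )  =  [-8.23, - 5*sqrt( 6 ) /3,-4,-6*sqrt (5 ) /5,2/13,  sqrt(10)/10, exp (-1 ) , 1.22,sqrt( 2),sqrt (3 ) , sqrt(6 ),3,pi,sqrt( 10 ),sqrt(14), sqrt( 14 ),sqrt ( 15 ), 4 ]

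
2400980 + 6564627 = 8965607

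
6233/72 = 86 + 41/72 = 86.57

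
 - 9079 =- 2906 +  - 6173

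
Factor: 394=2^1* 197^1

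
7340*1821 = 13366140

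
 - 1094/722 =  - 2+175/361 = - 1.52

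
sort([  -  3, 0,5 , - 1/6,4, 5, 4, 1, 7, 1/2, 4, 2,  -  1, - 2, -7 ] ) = [  -  7, - 3, - 2, - 1, - 1/6, 0, 1/2,1,  2, 4, 4, 4, 5,  5,7]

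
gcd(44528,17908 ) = 484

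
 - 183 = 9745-9928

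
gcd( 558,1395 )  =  279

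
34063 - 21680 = 12383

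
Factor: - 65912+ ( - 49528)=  - 2^4 * 3^1*5^1 * 13^1*37^1 =- 115440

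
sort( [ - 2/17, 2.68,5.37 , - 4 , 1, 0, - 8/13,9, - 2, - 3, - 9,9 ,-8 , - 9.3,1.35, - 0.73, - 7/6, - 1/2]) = [ - 9.3,-9, - 8, - 4, - 3 , - 2, - 7/6,  -  0.73 , - 8/13, - 1/2 ,-2/17 , 0,1,1.35,2.68,5.37, 9,  9]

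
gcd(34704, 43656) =24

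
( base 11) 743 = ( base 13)53A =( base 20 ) 24E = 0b1101111110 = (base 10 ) 894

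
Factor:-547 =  - 547^1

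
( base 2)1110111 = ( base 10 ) 119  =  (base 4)1313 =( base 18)6B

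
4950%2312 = 326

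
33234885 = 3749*8865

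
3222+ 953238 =956460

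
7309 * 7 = 51163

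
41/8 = 5+1/8 = 5.12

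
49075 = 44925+4150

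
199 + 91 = 290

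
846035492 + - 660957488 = 185078004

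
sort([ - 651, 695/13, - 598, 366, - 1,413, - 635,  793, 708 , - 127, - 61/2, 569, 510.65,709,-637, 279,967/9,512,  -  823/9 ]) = [ - 651, - 637, - 635, - 598, - 127, - 823/9, - 61/2, - 1, 695/13,  967/9, 279, 366, 413, 510.65,512,569,708,709 , 793] 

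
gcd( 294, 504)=42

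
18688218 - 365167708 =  - 346479490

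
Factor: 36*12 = 432= 2^4*3^3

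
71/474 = 71/474  =  0.15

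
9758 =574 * 17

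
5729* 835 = 4783715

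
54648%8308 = 4800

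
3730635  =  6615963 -2885328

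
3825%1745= 335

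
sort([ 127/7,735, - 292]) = [ - 292,  127/7, 735] 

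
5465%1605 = 650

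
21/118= 21/118 =0.18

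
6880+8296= 15176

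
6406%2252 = 1902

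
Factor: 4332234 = 2^1*3^1* 23^1*31393^1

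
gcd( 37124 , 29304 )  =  4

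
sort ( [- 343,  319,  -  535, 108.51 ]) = [- 535,-343,  108.51,319]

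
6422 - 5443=979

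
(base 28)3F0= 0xad4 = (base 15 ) c4c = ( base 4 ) 223110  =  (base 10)2772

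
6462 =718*9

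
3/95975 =3/95975 =0.00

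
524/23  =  22 + 18/23 = 22.78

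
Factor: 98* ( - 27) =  - 2646  =  - 2^1 * 3^3*7^2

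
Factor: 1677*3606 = 6047262 =2^1*3^2*13^1*43^1*601^1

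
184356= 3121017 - 2936661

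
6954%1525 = 854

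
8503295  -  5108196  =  3395099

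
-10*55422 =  - 554220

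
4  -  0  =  4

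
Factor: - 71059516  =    -  2^2*11^1*1614989^1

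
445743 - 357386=88357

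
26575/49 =26575/49 = 542.35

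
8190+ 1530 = 9720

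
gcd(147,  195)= 3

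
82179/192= 428 + 1/64 = 428.02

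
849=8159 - 7310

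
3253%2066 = 1187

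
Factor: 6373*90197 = 6373^1 * 90197^1 = 574825481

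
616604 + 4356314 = 4972918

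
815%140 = 115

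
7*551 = 3857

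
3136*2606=8172416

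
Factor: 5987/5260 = 2^(-2)*5^( - 1)*263^(-1 )*5987^1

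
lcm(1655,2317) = 11585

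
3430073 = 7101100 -3671027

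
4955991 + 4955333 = 9911324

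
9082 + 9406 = 18488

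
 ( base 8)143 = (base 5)344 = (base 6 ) 243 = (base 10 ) 99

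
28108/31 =906+ 22/31 =906.71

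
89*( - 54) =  - 4806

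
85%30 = 25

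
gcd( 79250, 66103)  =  1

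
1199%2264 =1199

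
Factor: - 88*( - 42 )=2^4 *3^1  *7^1*11^1= 3696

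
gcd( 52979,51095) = 1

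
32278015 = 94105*343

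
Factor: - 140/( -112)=2^(-2 ) * 5^1 = 5/4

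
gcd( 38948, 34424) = 52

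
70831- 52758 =18073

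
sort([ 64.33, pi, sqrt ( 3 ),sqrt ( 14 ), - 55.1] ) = [ - 55.1, sqrt( 3 ), pi, sqrt( 14 ), 64.33 ] 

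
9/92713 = 9/92713 = 0.00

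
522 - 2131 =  - 1609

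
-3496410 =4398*( - 795)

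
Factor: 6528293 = 227^1*28759^1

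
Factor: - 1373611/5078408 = - 2^(- 3) * 739^(-1 )*859^(-1 ) * 1373611^1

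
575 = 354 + 221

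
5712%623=105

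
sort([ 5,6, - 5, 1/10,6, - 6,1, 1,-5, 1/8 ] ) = [- 6, - 5 , - 5, 1/10, 1/8, 1 , 1, 5,6,6]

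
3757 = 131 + 3626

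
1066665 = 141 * 7565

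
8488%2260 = 1708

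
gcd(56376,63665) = 1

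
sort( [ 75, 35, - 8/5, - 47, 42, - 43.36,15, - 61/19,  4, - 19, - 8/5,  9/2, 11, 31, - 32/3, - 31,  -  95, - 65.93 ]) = [ - 95, - 65.93, - 47, - 43.36, - 31, - 19, - 32/3, - 61/19, - 8/5, - 8/5, 4, 9/2,11 , 15, 31,35, 42,  75] 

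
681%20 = 1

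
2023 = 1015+1008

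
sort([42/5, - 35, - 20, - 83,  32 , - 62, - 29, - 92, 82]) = [ - 92, - 83, - 62, - 35, - 29, - 20, 42/5, 32,  82]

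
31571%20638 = 10933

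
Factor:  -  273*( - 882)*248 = 2^4*3^3*7^3*13^1*31^1= 59714928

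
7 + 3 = 10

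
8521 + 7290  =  15811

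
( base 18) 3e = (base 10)68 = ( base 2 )1000100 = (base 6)152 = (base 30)28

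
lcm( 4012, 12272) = 208624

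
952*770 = 733040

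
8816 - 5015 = 3801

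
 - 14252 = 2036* ( - 7) 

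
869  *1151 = 1000219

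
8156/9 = 8156/9 = 906.22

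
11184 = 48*233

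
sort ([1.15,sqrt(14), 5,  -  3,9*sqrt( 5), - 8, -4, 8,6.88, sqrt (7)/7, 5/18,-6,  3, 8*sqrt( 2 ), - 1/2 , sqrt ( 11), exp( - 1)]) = [ - 8, - 6, - 4, - 3, - 1/2, 5/18, exp (-1) , sqrt (7 )/7, 1.15, 3,sqrt( 11 ), sqrt(14 ),5, 6.88, 8, 8*sqrt(2),9*sqrt ( 5 ) ] 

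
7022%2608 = 1806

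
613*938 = 574994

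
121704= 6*20284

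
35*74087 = 2593045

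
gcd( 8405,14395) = 5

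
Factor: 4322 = 2^1 * 2161^1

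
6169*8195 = 50554955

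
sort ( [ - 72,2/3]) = [ - 72, 2/3 ] 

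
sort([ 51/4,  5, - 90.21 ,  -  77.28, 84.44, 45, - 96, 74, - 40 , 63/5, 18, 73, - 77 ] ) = [ - 96, - 90.21, - 77.28, - 77, - 40,5, 63/5, 51/4, 18, 45,  73,74 , 84.44] 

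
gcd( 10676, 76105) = 1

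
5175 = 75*69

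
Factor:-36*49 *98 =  - 2^3*3^2*7^4 = - 172872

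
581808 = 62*9384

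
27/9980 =27/9980 = 0.00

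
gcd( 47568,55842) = 6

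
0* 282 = 0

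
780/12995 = 156/2599 = 0.06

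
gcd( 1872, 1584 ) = 144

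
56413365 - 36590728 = 19822637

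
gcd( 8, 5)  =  1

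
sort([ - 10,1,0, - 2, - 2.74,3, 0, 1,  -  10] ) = [ - 10,-10,  -  2.74, - 2,0, 0, 1,  1,3] 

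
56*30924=1731744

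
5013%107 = 91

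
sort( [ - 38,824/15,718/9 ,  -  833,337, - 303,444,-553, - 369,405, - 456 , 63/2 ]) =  [  -  833,-553,-456, - 369, - 303,- 38, 63/2,824/15, 718/9,337, 405,444]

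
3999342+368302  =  4367644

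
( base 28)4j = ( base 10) 131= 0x83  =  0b10000011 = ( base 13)A1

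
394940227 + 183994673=578934900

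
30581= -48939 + 79520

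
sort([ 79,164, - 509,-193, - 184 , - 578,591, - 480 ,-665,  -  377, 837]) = [ - 665, - 578 , - 509, - 480, - 377, - 193, - 184, 79, 164, 591,837 ]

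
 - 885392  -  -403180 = -482212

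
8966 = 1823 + 7143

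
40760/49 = 40760/49 = 831.84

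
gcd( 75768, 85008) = 1848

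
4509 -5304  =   - 795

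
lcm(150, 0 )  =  0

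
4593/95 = 48 + 33/95 = 48.35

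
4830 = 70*69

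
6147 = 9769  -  3622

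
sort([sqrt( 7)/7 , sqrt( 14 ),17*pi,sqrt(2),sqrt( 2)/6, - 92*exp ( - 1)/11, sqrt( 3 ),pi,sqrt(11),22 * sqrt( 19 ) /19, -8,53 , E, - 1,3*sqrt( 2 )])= [ - 8,-92 * exp(-1 )/11, - 1, sqrt( 2)/6, sqrt( 7)/7,sqrt(2), sqrt(3),E , pi , sqrt (11 ),  sqrt( 14),3*sqrt( 2), 22*sqrt( 19)/19,53,17 * pi]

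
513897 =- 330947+844844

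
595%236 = 123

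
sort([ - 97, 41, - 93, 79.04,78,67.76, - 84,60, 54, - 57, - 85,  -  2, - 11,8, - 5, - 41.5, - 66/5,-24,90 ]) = [ - 97 , - 93,-85,  -  84, - 57, - 41.5, - 24, - 66/5, - 11, - 5, - 2,8,41, 54,60,67.76, 78,79.04,90 ]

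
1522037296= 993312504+528724792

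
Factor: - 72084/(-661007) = 2^2*3^1*331^ ( - 1 )*1997^ ( - 1)*6007^1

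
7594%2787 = 2020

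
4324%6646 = 4324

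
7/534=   7/534  =  0.01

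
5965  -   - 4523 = 10488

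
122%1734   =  122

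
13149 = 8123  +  5026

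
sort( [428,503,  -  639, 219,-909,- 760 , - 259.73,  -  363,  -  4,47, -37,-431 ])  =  [ - 909,-760, - 639,-431, -363, - 259.73, - 37,-4,  47,219,428, 503] 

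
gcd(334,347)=1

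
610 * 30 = 18300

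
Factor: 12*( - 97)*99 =- 2^2*3^3*  11^1 * 97^1 =-115236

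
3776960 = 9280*407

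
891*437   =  389367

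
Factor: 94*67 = 2^1*47^1*67^1 = 6298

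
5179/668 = 7 + 503/668  =  7.75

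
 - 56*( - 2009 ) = 112504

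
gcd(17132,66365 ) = 1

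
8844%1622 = 734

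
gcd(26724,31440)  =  1572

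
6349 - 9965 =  - 3616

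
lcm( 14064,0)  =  0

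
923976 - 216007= 707969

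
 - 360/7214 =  - 180/3607 = - 0.05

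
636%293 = 50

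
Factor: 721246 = 2^1 * 31^1*11633^1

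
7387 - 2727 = 4660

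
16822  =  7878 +8944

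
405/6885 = 1/17 =0.06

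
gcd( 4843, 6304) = 1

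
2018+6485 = 8503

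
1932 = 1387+545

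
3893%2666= 1227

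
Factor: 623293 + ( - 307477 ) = 315816 = 2^3*3^1 * 13159^1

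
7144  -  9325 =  - 2181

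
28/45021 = 28/45021 = 0.00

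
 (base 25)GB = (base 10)411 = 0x19b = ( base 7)1125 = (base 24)H3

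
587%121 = 103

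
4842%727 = 480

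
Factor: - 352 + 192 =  - 160=- 2^5*5^1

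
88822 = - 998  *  (- 89)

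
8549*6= 51294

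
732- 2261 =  - 1529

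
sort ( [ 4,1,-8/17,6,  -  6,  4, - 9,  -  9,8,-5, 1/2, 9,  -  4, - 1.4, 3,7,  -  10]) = [ - 10, - 9, - 9, - 6, - 5,- 4, - 1.4,-8/17,1/2,1,3, 4, 4,6,7,8,  9]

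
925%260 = 145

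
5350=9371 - 4021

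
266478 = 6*44413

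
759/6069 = 253/2023 = 0.13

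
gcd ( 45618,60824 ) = 15206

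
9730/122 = 79  +  46/61 = 79.75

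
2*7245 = 14490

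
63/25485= 21/8495 = 0.00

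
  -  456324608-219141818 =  - 675466426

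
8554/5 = 1710 + 4/5 = 1710.80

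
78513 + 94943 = 173456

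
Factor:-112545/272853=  - 5^1 *7^( - 1)*41^1*71^( - 1) = - 205/497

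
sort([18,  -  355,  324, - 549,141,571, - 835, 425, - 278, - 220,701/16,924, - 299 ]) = [ - 835, - 549 , - 355, -299, - 278, - 220,  18,701/16,141,324,425,571, 924]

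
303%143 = 17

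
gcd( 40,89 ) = 1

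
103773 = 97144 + 6629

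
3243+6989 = 10232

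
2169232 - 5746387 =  - 3577155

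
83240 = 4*20810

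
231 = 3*77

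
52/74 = 26/37 = 0.70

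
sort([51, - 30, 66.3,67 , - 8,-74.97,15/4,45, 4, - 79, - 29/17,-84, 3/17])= [ - 84, - 79, - 74.97, - 30,-8, - 29/17,3/17, 15/4, 4, 45, 51,66.3,67]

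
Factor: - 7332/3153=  - 2444/1051=- 2^2*13^1*47^1*1051^( - 1) 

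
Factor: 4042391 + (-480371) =3562020 =2^2*3^2*5^1*7^1 * 11^1*257^1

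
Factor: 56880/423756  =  2^2*5^1*149^( - 1 )  =  20/149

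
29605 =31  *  955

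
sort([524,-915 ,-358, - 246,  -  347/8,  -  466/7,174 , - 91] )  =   [ - 915,-358,-246,-91,-466/7, - 347/8,174,524] 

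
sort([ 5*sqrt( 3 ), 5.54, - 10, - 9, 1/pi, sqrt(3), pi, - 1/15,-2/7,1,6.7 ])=[ - 10, -9, - 2/7, - 1/15, 1/pi, 1,sqrt (3), pi, 5.54, 6.7, 5*sqrt( 3)] 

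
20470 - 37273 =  - 16803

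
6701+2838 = 9539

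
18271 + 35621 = 53892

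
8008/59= 135 + 43/59 =135.73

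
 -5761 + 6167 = 406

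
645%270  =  105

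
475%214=47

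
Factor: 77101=77101^1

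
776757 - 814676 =-37919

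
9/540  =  1/60 = 0.02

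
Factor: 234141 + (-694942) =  - 11^1*163^1*257^1 = - 460801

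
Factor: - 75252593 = -13^1 * 29^1*31^1*47^1*137^1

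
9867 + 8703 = 18570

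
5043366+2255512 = 7298878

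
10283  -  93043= - 82760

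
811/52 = 811/52 = 15.60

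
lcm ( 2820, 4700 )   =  14100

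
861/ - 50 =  - 861/50 = - 17.22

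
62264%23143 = 15978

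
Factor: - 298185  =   - 3^1 * 5^1*103^1*193^1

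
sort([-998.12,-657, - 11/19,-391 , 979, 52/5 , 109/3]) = [ - 998.12, - 657, - 391, - 11/19 , 52/5, 109/3, 979 ] 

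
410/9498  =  205/4749 =0.04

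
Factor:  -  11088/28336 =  - 9/23= - 3^2*23^ (-1)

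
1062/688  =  531/344 = 1.54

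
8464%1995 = 484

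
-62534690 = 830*(-75343)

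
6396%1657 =1425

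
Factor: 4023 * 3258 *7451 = 2^1 *3^5*149^1 * 181^1 * 7451^1 = 97659765234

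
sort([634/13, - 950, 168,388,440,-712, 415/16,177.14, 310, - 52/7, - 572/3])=[ - 950, - 712, - 572/3, - 52/7,415/16,634/13,168,177.14,  310,388, 440 ]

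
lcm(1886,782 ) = 32062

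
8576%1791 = 1412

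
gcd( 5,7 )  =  1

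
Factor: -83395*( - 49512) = 4129053240 = 2^3*3^1*5^1 * 13^1*1283^1*2063^1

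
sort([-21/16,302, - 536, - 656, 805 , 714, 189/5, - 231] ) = [ -656 ,-536, - 231, - 21/16, 189/5, 302 , 714,805]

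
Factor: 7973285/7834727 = 5^1*29^(  -  1)*270163^( - 1 )*1594657^1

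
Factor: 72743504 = 2^4*647^1*7027^1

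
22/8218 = 11/4109= 0.00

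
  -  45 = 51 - 96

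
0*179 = 0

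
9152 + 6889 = 16041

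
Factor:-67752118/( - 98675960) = 2^( - 2) * 5^( - 1) * 7^1*281^( - 1) * 8779^( - 1) * 4839437^1 = 33876059/49337980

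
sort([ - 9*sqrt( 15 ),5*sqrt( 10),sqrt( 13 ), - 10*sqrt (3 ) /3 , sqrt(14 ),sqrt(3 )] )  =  [ - 9*sqrt(15),-10*sqrt(3 )/3,sqrt( 3),sqrt(13) , sqrt(14), 5*sqrt(10 )] 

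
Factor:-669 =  - 3^1*223^1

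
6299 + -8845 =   -  2546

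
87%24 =15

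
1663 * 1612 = 2680756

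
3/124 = 3/124 = 0.02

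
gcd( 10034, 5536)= 346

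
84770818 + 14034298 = 98805116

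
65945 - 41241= 24704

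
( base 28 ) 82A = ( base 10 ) 6338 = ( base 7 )24323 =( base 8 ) 14302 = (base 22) D22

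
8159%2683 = 110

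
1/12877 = 1/12877 = 0.00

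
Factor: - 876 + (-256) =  - 1132 = - 2^2* 283^1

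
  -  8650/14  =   - 4325/7 = - 617.86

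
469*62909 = 29504321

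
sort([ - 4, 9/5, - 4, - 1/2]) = [ - 4,  -  4, - 1/2,9/5] 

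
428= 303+125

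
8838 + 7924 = 16762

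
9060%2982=114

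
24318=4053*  6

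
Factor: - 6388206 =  - 2^1*3^1* 11^1*151^1*641^1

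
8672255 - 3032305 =5639950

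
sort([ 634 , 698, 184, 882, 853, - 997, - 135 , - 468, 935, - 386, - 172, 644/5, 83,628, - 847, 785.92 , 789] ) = [-997, - 847 , -468, -386,-172, - 135,83, 644/5,184, 628,634, 698,785.92,789, 853,882, 935 ] 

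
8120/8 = 1015 = 1015.00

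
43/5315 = 43/5315 = 0.01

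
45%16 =13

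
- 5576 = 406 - 5982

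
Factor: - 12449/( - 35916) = 2^( - 2) *3^( - 1) * 41^ ( - 1)*59^1*73^( - 1)*211^1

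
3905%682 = 495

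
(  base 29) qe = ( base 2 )1100000000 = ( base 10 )768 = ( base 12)540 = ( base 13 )471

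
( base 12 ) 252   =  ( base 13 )20c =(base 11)299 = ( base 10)350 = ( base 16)15e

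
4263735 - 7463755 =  - 3200020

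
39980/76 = 526  +  1/19=526.05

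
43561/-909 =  - 43561/909 = - 47.92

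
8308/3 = 2769 + 1/3 = 2769.33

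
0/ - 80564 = 0/1 = - 0.00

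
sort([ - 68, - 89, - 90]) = [ - 90, - 89, - 68] 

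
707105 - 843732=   -  136627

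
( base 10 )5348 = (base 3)21100002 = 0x14E4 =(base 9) 7302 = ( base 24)96K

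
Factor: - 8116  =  -2^2 * 2029^1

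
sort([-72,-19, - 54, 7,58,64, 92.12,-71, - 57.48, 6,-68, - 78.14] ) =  [ - 78.14, - 72,-71,-68, - 57.48 ,-54, - 19, 6, 7 , 58 , 64, 92.12] 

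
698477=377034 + 321443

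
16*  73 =1168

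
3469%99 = 4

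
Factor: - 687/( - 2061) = 3^ ( - 1) =1/3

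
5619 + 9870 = 15489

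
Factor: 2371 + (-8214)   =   - 5843 = - 5843^1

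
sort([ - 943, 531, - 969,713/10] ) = [ - 969, - 943,713/10,531 ] 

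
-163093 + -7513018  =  -7676111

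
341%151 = 39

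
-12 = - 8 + -4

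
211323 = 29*7287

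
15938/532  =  7969/266  =  29.96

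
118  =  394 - 276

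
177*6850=1212450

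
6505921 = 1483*4387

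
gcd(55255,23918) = 1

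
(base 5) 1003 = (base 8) 200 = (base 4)2000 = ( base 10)128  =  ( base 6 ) 332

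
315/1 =315 = 315.00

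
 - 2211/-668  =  2211/668 = 3.31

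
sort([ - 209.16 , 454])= [ - 209.16, 454 ]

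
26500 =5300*5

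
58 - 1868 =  - 1810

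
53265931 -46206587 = 7059344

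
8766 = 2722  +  6044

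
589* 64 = 37696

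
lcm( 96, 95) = 9120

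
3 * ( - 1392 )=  - 4176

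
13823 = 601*23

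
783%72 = 63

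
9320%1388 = 992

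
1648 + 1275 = 2923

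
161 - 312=- 151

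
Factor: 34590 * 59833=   2069623470 = 2^1* 3^1*5^1*1153^1*59833^1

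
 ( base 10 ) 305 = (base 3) 102022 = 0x131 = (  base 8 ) 461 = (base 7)614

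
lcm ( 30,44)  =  660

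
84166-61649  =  22517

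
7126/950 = 7+238/475 = 7.50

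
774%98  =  88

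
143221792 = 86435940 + 56785852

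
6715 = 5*1343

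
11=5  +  6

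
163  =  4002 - 3839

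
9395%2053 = 1183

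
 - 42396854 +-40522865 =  - 82919719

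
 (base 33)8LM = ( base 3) 110221011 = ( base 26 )dof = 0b10010011010011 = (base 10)9427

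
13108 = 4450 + 8658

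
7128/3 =2376 = 2376.00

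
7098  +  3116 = 10214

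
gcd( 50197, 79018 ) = 1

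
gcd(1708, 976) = 244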